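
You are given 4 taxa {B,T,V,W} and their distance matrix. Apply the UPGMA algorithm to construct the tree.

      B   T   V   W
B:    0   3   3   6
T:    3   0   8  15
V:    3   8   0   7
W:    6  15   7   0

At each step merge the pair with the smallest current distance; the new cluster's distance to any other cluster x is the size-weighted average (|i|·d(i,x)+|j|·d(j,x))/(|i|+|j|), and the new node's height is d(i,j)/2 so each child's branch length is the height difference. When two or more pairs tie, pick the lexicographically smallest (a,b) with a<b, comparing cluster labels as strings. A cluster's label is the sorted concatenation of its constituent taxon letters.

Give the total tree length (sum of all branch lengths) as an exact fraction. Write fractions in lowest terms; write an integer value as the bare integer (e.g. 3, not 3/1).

163/12

1. join B+T (d=3) ⇒ BT; edges |B|=3/2, |T|=3/2
  updated: d(BT,V)=11/2, d(BT,W)=21/2
2. join BT+V (d=11/2) ⇒ BTV; edges |BT|=5/4, |V|=11/4
  updated: d(BTV,W)=28/3
3. join BTV+W (d=28/3) ⇒ BTVW; edges |BTV|=23/12, |W|=14/3
final tree: (((B:3/2,T:3/2):5/4,V:11/4):23/12,W:14/3)
total length: 163/12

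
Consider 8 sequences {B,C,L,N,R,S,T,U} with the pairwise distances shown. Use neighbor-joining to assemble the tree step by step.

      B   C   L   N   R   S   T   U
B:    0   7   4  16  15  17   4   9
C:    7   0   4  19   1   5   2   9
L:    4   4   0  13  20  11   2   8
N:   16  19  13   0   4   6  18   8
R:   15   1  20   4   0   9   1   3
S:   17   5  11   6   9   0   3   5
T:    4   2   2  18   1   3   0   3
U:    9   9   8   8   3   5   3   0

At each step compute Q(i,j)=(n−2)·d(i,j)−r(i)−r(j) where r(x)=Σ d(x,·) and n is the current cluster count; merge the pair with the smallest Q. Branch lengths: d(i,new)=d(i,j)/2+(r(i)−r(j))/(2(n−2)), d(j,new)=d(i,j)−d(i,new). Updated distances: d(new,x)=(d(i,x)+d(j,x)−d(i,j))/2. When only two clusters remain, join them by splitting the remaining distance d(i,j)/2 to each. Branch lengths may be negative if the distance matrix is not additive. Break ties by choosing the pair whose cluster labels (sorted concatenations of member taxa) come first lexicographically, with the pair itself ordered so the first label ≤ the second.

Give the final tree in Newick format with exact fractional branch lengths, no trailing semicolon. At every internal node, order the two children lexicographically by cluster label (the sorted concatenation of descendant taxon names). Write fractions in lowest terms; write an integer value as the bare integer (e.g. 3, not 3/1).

iteration 1: select N,R (d=4, Q=-113); attach at lengths (55/12, -7/12); label the merged cluster NR
  updated: d(B,NR)=27/2, d(C,NR)=8, d(L,NR)=29/2, d(NR,S)=11/2, d(NR,T)=15/2, d(NR,U)=7/2
iteration 2: select B,L (d=4, Q=-78); attach at lengths (31/10, 9/10); label the merged cluster BL
  updated: d(BL,C)=7/2, d(BL,NR)=12, d(BL,S)=12, d(BL,T)=1, d(BL,U)=13/2
iteration 3: select NR,U (d=7/2, Q=-99/2); attach at lengths (47/16, 9/16); label the merged cluster NRU
  updated: d(BL,NRU)=15/2, d(C,NRU)=27/4, d(NRU,S)=7/2, d(NRU,T)=7/2
iteration 4: select NRU,S (d=7/2, Q=-137/4); attach at lengths (11/8, 17/8); label the merged cluster NRSU
  updated: d(BL,NRSU)=8, d(C,NRSU)=33/8, d(NRSU,T)=3/2
iteration 5: select BL,C (d=7/2, Q=-121/8); attach at lengths (79/32, 33/32); label the merged cluster BCL
  updated: d(BCL,NRSU)=69/16, d(BCL,T)=-1/4
iteration 6: select BCL,NRSU (d=69/16, Q=-89/16); attach at lengths (41/32, 97/32); label the merged cluster BCLNRSU
  updated: d(BCLNRSU,T)=-49/32
iteration 7: select BCLNRSU,T (d=-49/32); attach at lengths (-49/64, -49/64); label the merged cluster BCLNRSTU
final tree: ((((B:31/10,L:9/10):79/32,C:33/32):41/32,(((N:55/12,R:-7/12):47/16,U:9/16):11/8,S:17/8):97/32):-49/64,T:-49/64)
total length: 681/32

((((B:31/10,L:9/10):79/32,C:33/32):41/32,(((N:55/12,R:-7/12):47/16,U:9/16):11/8,S:17/8):97/32):-49/64,T:-49/64)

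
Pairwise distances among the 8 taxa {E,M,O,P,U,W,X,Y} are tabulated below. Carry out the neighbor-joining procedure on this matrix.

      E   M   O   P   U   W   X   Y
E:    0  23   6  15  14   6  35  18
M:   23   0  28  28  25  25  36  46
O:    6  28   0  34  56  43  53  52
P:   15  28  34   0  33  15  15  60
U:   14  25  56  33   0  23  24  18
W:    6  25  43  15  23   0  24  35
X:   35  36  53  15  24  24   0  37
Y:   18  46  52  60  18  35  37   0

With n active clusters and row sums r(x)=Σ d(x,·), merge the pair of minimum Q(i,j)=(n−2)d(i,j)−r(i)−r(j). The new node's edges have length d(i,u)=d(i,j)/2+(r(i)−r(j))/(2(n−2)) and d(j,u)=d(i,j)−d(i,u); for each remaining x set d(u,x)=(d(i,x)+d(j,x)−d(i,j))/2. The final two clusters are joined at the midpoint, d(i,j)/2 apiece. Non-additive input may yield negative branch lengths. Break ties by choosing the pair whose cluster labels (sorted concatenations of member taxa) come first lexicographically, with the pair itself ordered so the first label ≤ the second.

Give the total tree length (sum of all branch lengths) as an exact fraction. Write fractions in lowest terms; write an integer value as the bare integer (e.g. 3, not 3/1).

2911/32

iteration 1: select E,O (d=6, Q=-353); attach at lengths (-119/12, 191/12); label the merged cluster EO
  updated: d(EO,M)=45/2, d(EO,P)=43/2, d(EO,U)=32, d(EO,W)=43/2, d(EO,X)=41, d(EO,Y)=32
iteration 2: select U,Y (d=18, Q=-293); attach at lengths (17/10, 163/10); label the merged cluster UY
  updated: d(EO,UY)=23, d(M,UY)=53/2, d(P,UY)=75/2, d(UY,W)=20, d(UY,X)=43/2
iteration 3: select P,X (d=15, Q=-389/2); attach at lengths (79/16, 161/16); label the merged cluster PX
  updated: d(EO,PX)=95/4, d(M,PX)=49/2, d(PX,UY)=22, d(PX,W)=12
iteration 4: select PX,W (d=12, Q=-499/4); attach at lengths (53/8, 43/8); label the merged cluster PWX
  updated: d(EO,PWX)=133/8, d(M,PWX)=75/4, d(PWX,UY)=15
iteration 5: select EO,M (d=45/2, Q=-679/8); attach at lengths (315/32, 405/32); label the merged cluster EMO
  updated: d(EMO,PWX)=103/16, d(EMO,UY)=27/2
iteration 6: select EMO,PWX (d=103/16, Q=-559/16); attach at lengths (79/32, 127/32); label the merged cluster EMOPWX
  updated: d(EMOPWX,UY)=353/32
iteration 7: select EMOPWX,UY (d=353/32); attach at lengths (353/64, 353/64); label the merged cluster EMOPUWXY
final tree: ((((E:-119/12,O:191/12):315/32,M:405/32):79/32,((P:79/16,X:161/16):53/8,W:43/8):127/32):353/64,(U:17/10,Y:163/10):353/64)
total length: 2911/32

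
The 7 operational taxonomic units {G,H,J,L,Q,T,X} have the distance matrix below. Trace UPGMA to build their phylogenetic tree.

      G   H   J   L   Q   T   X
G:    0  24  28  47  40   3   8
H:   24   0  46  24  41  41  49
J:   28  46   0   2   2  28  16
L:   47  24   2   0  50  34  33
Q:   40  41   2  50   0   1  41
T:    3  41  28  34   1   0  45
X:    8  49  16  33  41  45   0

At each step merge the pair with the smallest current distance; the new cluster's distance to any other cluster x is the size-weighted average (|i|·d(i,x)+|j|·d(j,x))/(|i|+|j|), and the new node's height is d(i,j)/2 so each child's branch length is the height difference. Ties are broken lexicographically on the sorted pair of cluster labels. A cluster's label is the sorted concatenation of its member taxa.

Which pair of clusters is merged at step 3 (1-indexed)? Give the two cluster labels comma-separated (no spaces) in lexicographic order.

G,X

iteration 1: select Q,T (d=1); attach at lengths (1/2, 1/2); label the merged cluster QT
  updated: d(G,QT)=43/2, d(H,QT)=41, d(J,QT)=15, d(L,QT)=42, d(QT,X)=43
iteration 2: select J,L (d=2); attach at lengths (1, 1); label the merged cluster JL
  updated: d(G,JL)=75/2, d(H,JL)=35, d(JL,QT)=57/2, d(JL,X)=49/2
iteration 3: select G,X (d=8); attach at lengths (4, 4); label the merged cluster GX
  updated: d(GX,H)=73/2, d(GX,JL)=31, d(GX,QT)=129/4
iteration 4: select JL,QT (d=57/2); attach at lengths (53/4, 55/4); label the merged cluster JLQT
  updated: d(GX,JLQT)=253/8, d(H,JLQT)=38
iteration 5: select GX,JLQT (d=253/8); attach at lengths (189/16, 25/16); label the merged cluster GJLQTX
  updated: d(GJLQTX,H)=75/2
iteration 6: select GJLQTX,H (d=75/2); attach at lengths (47/16, 75/4); label the merged cluster GHJLQTX
final tree: (((G:4,X:4):189/16,((J:1,L:1):53/4,(Q:1/2,T:1/2):55/4):25/16):47/16,H:75/4)
total length: 1169/16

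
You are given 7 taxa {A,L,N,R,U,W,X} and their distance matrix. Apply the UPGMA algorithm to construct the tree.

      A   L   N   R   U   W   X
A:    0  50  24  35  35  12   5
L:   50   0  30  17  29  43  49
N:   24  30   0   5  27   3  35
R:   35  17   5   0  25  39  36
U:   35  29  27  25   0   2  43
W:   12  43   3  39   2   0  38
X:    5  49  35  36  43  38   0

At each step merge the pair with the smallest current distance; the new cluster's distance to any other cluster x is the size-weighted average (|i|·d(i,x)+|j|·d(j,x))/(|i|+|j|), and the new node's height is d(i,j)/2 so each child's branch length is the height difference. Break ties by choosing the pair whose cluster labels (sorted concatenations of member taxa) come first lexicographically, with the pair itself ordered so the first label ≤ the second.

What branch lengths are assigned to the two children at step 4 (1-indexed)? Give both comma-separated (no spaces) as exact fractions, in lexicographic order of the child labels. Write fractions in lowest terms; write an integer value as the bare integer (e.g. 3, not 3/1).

47/4,37/4

step 1: merge (U,W) at d=2; branch lengths U→1, W→1; new cluster UW
  updated: d(A,UW)=47/2, d(L,UW)=36, d(N,UW)=15, d(R,UW)=32, d(UW,X)=81/2
step 2: merge (A,X) at d=5; branch lengths A→5/2, X→5/2; new cluster AX
  updated: d(AX,L)=99/2, d(AX,N)=59/2, d(AX,R)=71/2, d(AX,UW)=32
step 3: merge (N,R) at d=5; branch lengths N→5/2, R→5/2; new cluster NR
  updated: d(AX,NR)=65/2, d(L,NR)=47/2, d(NR,UW)=47/2
step 4: merge (L,NR) at d=47/2; branch lengths L→47/4, NR→37/4; new cluster LNR
  updated: d(AX,LNR)=229/6, d(LNR,UW)=83/3
step 5: merge (LNR,UW) at d=83/3; branch lengths LNR→25/12, UW→77/6; new cluster LNRUW
  updated: d(AX,LNRUW)=357/10
step 6: merge (AX,LNRUW) at d=357/10; branch lengths AX→307/20, LNRUW→241/60; new cluster ALNRUWX
final tree: ((A:5/2,X:5/2):307/20,((L:47/4,(N:5/2,R:5/2):37/4):25/12,(U:1,W:1):77/6):241/60)
total length: 4037/60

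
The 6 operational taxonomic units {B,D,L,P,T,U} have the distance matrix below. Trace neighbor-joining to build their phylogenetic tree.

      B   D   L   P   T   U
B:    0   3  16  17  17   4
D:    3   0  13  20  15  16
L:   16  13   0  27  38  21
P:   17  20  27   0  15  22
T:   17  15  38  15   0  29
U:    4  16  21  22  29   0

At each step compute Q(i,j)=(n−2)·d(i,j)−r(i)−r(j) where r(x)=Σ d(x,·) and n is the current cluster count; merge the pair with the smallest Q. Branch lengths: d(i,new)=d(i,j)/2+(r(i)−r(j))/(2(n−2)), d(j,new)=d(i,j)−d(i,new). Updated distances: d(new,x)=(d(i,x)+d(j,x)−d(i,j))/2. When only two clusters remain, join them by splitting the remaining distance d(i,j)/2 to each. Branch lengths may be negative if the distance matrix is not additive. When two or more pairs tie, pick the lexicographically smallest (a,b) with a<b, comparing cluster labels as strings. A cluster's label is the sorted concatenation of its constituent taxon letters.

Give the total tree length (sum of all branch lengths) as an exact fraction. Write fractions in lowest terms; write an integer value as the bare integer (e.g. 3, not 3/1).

1. join P+T (d=15, Q=-155) ⇒ PT; edges |P|=47/8, |T|=73/8
  updated: d(B,PT)=19/2, d(D,PT)=10, d(L,PT)=25, d(PT,U)=18
2. join B+U (d=4, Q=-159/2) ⇒ BU; edges |B|=-29/12, |U|=77/12
  updated: d(BU,D)=15/2, d(BU,L)=33/2, d(BU,PT)=47/4
3. join BU+PT (d=47/4, Q=-59) ⇒ BPTU; edges |BU|=25/8, |PT|=69/8
  updated: d(BPTU,D)=23/8, d(BPTU,L)=119/8
4. join BPTU+D (d=23/8, Q=-123/4) ⇒ BDPTU; edges |BPTU|=19/8, |D|=1/2
  updated: d(BDPTU,L)=25/2
5. join BDPTU+L (d=25/2) ⇒ BDLPTU; edges |BDPTU|=25/4, |L|=25/4
final tree: ((((B:-29/12,U:77/12):25/8,(P:47/8,T:73/8):69/8):19/8,D:1/2):25/4,L:25/4)
total length: 369/8

369/8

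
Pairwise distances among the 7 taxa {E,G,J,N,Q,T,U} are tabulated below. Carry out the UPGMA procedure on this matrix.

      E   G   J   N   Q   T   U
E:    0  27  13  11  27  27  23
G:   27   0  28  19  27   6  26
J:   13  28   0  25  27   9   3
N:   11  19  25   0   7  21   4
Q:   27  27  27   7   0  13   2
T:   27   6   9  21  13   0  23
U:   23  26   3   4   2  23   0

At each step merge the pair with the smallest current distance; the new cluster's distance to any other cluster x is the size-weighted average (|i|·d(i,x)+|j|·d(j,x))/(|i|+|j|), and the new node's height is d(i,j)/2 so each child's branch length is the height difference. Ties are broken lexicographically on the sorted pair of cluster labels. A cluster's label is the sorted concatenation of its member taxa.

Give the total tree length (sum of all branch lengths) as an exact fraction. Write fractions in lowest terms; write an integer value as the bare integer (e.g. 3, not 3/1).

1. join Q+U (d=2) ⇒ QU; edges |Q|=1, |U|=1
  updated: d(E,QU)=25, d(G,QU)=53/2, d(J,QU)=15, d(N,QU)=11/2, d(QU,T)=18
2. join N+QU (d=11/2) ⇒ NQU; edges |N|=11/4, |QU|=7/4
  updated: d(E,NQU)=61/3, d(G,NQU)=24, d(J,NQU)=55/3, d(NQU,T)=19
3. join G+T (d=6) ⇒ GT; edges |G|=3, |T|=3
  updated: d(E,GT)=27, d(GT,J)=37/2, d(GT,NQU)=43/2
4. join E+J (d=13) ⇒ EJ; edges |E|=13/2, |J|=13/2
  updated: d(EJ,GT)=91/4, d(EJ,NQU)=58/3
5. join EJ+NQU (d=58/3) ⇒ EJNQU; edges |EJ|=19/6, |NQU|=83/12
  updated: d(EJNQU,GT)=22
6. join EJNQU+GT (d=22) ⇒ EGJNQTU; edges |EJNQU|=4/3, |GT|=8
final tree: (((E:13/2,J:13/2):19/6,(N:11/4,(Q:1,U:1):7/4):83/12):4/3,(G:3,T:3):8)
total length: 539/12

539/12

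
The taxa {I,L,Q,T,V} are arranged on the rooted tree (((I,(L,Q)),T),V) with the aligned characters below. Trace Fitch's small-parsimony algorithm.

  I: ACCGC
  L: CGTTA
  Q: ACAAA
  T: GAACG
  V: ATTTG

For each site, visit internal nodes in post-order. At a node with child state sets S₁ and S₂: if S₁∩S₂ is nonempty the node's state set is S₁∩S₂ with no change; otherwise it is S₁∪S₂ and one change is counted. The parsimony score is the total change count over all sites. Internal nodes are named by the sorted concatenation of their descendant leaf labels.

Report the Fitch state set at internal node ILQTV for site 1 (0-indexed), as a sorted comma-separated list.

A,C,T

[col 0] LQ: children L:{C}, Q:{A} ∪→ {A,C}; cost 1
[col 0] ILQ: children I:{A}, LQ:{A,C} ∩→ {A}; cost 0
[col 0] ILQT: children ILQ:{A}, T:{G} ∪→ {A,G}; cost 1
[col 0] ILQTV: children ILQT:{A,G}, V:{A} ∩→ {A}; cost 0
[col 1] LQ: children L:{G}, Q:{C} ∪→ {C,G}; cost 1
[col 1] ILQ: children I:{C}, LQ:{C,G} ∩→ {C}; cost 0
[col 1] ILQT: children ILQ:{C}, T:{A} ∪→ {A,C}; cost 1
[col 1] ILQTV: children ILQT:{A,C}, V:{T} ∪→ {A,C,T}; cost 1
[col 2] LQ: children L:{T}, Q:{A} ∪→ {A,T}; cost 1
[col 2] ILQ: children I:{C}, LQ:{A,T} ∪→ {A,C,T}; cost 1
[col 2] ILQT: children ILQ:{A,C,T}, T:{A} ∩→ {A}; cost 0
[col 2] ILQTV: children ILQT:{A}, V:{T} ∪→ {A,T}; cost 1
[col 3] LQ: children L:{T}, Q:{A} ∪→ {A,T}; cost 1
[col 3] ILQ: children I:{G}, LQ:{A,T} ∪→ {A,G,T}; cost 1
[col 3] ILQT: children ILQ:{A,G,T}, T:{C} ∪→ {A,C,G,T}; cost 1
[col 3] ILQTV: children ILQT:{A,C,G,T}, V:{T} ∩→ {T}; cost 0
[col 4] LQ: children L:{A}, Q:{A} ∩→ {A}; cost 0
[col 4] ILQ: children I:{C}, LQ:{A} ∪→ {A,C}; cost 1
[col 4] ILQT: children ILQ:{A,C}, T:{G} ∪→ {A,C,G}; cost 1
[col 4] ILQTV: children ILQT:{A,C,G}, V:{G} ∩→ {G}; cost 0
per-site changes: [2, 3, 3, 3, 2]; total = 13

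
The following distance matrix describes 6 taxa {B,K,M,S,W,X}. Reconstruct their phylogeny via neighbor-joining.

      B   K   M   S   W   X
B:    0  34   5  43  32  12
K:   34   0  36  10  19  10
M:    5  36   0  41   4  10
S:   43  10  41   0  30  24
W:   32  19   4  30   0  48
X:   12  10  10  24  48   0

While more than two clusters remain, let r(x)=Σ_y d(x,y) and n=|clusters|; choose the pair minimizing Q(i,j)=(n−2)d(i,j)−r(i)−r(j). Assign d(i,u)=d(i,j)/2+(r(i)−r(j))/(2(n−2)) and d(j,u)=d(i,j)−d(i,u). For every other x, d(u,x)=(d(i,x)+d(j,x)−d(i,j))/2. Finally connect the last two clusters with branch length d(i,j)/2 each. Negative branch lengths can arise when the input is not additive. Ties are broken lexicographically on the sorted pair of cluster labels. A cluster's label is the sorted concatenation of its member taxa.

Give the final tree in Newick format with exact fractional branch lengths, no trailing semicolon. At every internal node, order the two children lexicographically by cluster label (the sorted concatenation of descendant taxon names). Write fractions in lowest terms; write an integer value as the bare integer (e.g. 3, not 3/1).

(((B:27/4,((K:1/8,S:79/8):35/4,X:13/4):10):39/4,M:-31/4):47/8,W:47/8)

step 1: merge (K,S) at d=10, Q=-217; branch lengths K→1/8, S→79/8; new cluster KS
  updated: d(B,KS)=67/2, d(KS,M)=67/2, d(KS,W)=39/2, d(KS,X)=12
step 2: merge (KS,X) at d=12, Q=-289/2; branch lengths KS→35/4, X→13/4; new cluster KSX
  updated: d(B,KSX)=67/4, d(KSX,M)=63/4, d(KSX,W)=111/4
step 3: merge (B,KSX) at d=67/4, Q=-161/2; branch lengths B→27/4, KSX→10; new cluster BKSX
  updated: d(BKSX,M)=2, d(BKSX,W)=43/2
step 4: merge (BKSX,M) at d=2, Q=-55/2; branch lengths BKSX→39/4, M→-31/4; new cluster BKMSX
  updated: d(BKMSX,W)=47/4
step 5: merge (BKMSX,W) at d=47/4; branch lengths BKMSX→47/8, W→47/8; new cluster BKMSWX
final tree: (((B:27/4,((K:1/8,S:79/8):35/4,X:13/4):10):39/4,M:-31/4):47/8,W:47/8)
total length: 105/2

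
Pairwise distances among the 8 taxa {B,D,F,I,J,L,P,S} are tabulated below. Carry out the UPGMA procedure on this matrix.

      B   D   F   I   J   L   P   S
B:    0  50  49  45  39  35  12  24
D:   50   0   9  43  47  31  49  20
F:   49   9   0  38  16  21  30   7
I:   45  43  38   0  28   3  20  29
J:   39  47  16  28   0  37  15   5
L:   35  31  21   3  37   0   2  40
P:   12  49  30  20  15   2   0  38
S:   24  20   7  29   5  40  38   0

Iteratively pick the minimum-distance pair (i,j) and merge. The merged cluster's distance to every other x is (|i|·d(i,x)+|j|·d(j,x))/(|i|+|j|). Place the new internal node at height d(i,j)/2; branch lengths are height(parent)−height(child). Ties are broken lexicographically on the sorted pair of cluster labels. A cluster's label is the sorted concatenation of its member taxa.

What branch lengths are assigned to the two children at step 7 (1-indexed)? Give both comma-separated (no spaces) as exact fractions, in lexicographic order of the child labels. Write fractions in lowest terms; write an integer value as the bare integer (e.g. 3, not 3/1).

step 1: merge (L,P) at d=2; branch lengths L→1, P→1; new cluster LP
  updated: d(B,LP)=47/2, d(D,LP)=40, d(F,LP)=51/2, d(I,LP)=23/2, d(J,LP)=26, d(LP,S)=39
step 2: merge (J,S) at d=5; branch lengths J→5/2, S→5/2; new cluster JS
  updated: d(B,JS)=63/2, d(D,JS)=67/2, d(F,JS)=23/2, d(I,JS)=57/2, d(JS,LP)=65/2
step 3: merge (D,F) at d=9; branch lengths D→9/2, F→9/2; new cluster DF
  updated: d(B,DF)=99/2, d(DF,I)=81/2, d(DF,JS)=45/2, d(DF,LP)=131/4
step 4: merge (I,LP) at d=23/2; branch lengths I→23/4, LP→19/4; new cluster ILP
  updated: d(B,ILP)=92/3, d(DF,ILP)=106/3, d(ILP,JS)=187/6
step 5: merge (DF,JS) at d=45/2; branch lengths DF→27/4, JS→35/4; new cluster DFJS
  updated: d(B,DFJS)=81/2, d(DFJS,ILP)=133/4
step 6: merge (B,ILP) at d=92/3; branch lengths B→46/3, ILP→115/12; new cluster BILP
  updated: d(BILP,DFJS)=561/16
step 7: merge (BILP,DFJS) at d=561/16; branch lengths BILP→211/96, DFJS→201/32; new cluster BDFIJLPS
final tree: ((B:46/3,(I:23/4,(L:1,P:1):19/4):115/12):211/96,((D:9/2,F:9/2):27/4,(J:5/2,S:5/2):35/4):201/32)
total length: 3619/48

211/96,201/32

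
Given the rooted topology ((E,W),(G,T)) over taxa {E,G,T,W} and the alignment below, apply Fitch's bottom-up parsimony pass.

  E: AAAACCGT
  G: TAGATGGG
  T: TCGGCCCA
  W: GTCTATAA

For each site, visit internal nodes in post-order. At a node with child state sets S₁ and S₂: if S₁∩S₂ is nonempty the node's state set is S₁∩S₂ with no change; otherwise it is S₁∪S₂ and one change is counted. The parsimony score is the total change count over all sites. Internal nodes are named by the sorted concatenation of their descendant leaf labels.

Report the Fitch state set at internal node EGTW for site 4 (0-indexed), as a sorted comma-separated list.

EW@0: {A} ∪ {G} = {A,G} (union, +1)
GT@0: {T} ∩ {T} = {T} (intersection, +0)
EGTW@0: {A,G} ∪ {T} = {A,G,T} (union, +1)
EW@1: {A} ∪ {T} = {A,T} (union, +1)
GT@1: {A} ∪ {C} = {A,C} (union, +1)
EGTW@1: {A,T} ∩ {A,C} = {A} (intersection, +0)
EW@2: {A} ∪ {C} = {A,C} (union, +1)
GT@2: {G} ∩ {G} = {G} (intersection, +0)
EGTW@2: {A,C} ∪ {G} = {A,C,G} (union, +1)
EW@3: {A} ∪ {T} = {A,T} (union, +1)
GT@3: {A} ∪ {G} = {A,G} (union, +1)
EGTW@3: {A,T} ∩ {A,G} = {A} (intersection, +0)
EW@4: {C} ∪ {A} = {A,C} (union, +1)
GT@4: {T} ∪ {C} = {C,T} (union, +1)
EGTW@4: {A,C} ∩ {C,T} = {C} (intersection, +0)
EW@5: {C} ∪ {T} = {C,T} (union, +1)
GT@5: {G} ∪ {C} = {C,G} (union, +1)
EGTW@5: {C,T} ∩ {C,G} = {C} (intersection, +0)
EW@6: {G} ∪ {A} = {A,G} (union, +1)
GT@6: {G} ∪ {C} = {C,G} (union, +1)
EGTW@6: {A,G} ∩ {C,G} = {G} (intersection, +0)
EW@7: {T} ∪ {A} = {A,T} (union, +1)
GT@7: {G} ∪ {A} = {A,G} (union, +1)
EGTW@7: {A,T} ∩ {A,G} = {A} (intersection, +0)
per-site changes: [2, 2, 2, 2, 2, 2, 2, 2]; total = 16

C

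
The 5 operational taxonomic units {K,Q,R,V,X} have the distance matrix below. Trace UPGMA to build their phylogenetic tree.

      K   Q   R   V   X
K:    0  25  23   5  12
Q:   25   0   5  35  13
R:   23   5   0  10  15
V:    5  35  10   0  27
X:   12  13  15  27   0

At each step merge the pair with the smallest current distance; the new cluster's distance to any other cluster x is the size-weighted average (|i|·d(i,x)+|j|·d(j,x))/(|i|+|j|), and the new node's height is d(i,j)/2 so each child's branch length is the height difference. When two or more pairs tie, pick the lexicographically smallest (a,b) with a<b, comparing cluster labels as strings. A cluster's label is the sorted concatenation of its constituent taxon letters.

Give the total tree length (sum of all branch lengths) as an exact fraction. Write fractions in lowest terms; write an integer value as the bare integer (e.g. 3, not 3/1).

34

iteration 1: select K,V (d=5); attach at lengths (5/2, 5/2); label the merged cluster KV
  updated: d(KV,Q)=30, d(KV,R)=33/2, d(KV,X)=39/2
iteration 2: select Q,R (d=5); attach at lengths (5/2, 5/2); label the merged cluster QR
  updated: d(KV,QR)=93/4, d(QR,X)=14
iteration 3: select QR,X (d=14); attach at lengths (9/2, 7); label the merged cluster QRX
  updated: d(KV,QRX)=22
iteration 4: select KV,QRX (d=22); attach at lengths (17/2, 4); label the merged cluster KQRVX
final tree: ((K:5/2,V:5/2):17/2,((Q:5/2,R:5/2):9/2,X:7):4)
total length: 34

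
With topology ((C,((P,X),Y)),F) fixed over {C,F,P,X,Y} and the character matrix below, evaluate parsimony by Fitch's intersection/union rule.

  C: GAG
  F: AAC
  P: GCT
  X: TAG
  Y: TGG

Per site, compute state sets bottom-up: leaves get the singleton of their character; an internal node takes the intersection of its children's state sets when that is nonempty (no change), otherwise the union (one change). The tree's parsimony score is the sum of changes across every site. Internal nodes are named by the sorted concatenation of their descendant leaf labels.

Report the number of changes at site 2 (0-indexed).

PX@0: {G} ∪ {T} = {G,T} (union, +1)
PXY@0: {G,T} ∩ {T} = {T} (intersection, +0)
CPXY@0: {G} ∪ {T} = {G,T} (union, +1)
CFPXY@0: {G,T} ∪ {A} = {A,G,T} (union, +1)
PX@1: {C} ∪ {A} = {A,C} (union, +1)
PXY@1: {A,C} ∪ {G} = {A,C,G} (union, +1)
CPXY@1: {A} ∩ {A,C,G} = {A} (intersection, +0)
CFPXY@1: {A} ∩ {A} = {A} (intersection, +0)
PX@2: {T} ∪ {G} = {G,T} (union, +1)
PXY@2: {G,T} ∩ {G} = {G} (intersection, +0)
CPXY@2: {G} ∩ {G} = {G} (intersection, +0)
CFPXY@2: {G} ∪ {C} = {C,G} (union, +1)
per-site changes: [3, 2, 2]; total = 7

2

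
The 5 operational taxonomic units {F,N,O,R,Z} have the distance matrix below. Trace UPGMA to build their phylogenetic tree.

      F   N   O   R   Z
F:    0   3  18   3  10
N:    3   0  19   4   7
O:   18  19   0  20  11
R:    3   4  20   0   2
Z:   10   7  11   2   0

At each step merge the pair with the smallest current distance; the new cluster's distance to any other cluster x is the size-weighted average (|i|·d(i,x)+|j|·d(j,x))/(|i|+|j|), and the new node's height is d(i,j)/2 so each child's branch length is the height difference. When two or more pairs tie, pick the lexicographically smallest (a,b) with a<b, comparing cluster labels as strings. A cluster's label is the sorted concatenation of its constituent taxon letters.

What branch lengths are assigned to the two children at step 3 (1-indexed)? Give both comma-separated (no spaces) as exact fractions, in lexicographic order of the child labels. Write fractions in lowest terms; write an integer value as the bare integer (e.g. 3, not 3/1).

3/2,2

iteration 1: select R,Z (d=2); attach at lengths (1, 1); label the merged cluster RZ
  updated: d(F,RZ)=13/2, d(N,RZ)=11/2, d(O,RZ)=31/2
iteration 2: select F,N (d=3); attach at lengths (3/2, 3/2); label the merged cluster FN
  updated: d(FN,O)=37/2, d(FN,RZ)=6
iteration 3: select FN,RZ (d=6); attach at lengths (3/2, 2); label the merged cluster FNRZ
  updated: d(FNRZ,O)=17
iteration 4: select FNRZ,O (d=17); attach at lengths (11/2, 17/2); label the merged cluster FNORZ
final tree: (((F:3/2,N:3/2):3/2,(R:1,Z:1):2):11/2,O:17/2)
total length: 45/2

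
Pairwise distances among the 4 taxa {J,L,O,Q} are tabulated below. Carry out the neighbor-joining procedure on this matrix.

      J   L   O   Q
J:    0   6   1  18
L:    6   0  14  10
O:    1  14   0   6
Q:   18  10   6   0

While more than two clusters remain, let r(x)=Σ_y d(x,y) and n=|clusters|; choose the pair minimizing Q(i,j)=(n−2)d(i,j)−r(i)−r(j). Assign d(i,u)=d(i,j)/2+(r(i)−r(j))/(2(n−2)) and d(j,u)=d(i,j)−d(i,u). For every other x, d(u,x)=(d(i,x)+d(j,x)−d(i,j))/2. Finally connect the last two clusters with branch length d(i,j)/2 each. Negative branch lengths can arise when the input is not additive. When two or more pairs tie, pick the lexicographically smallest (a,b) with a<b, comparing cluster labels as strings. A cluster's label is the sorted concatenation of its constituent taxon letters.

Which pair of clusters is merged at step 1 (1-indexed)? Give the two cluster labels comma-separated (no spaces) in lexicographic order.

iteration 1: select J,O (d=1, Q=-44); attach at lengths (3/2, -1/2); label the merged cluster JO
  updated: d(JO,L)=19/2, d(JO,Q)=23/2
iteration 2: select JO,L (d=19/2, Q=-31); attach at lengths (11/2, 4); label the merged cluster JLO
  updated: d(JLO,Q)=6
iteration 3: select JLO,Q (d=6); attach at lengths (3, 3); label the merged cluster JLOQ
final tree: (((J:3/2,O:-1/2):11/2,L:4):3,Q:3)
total length: 33/2

J,O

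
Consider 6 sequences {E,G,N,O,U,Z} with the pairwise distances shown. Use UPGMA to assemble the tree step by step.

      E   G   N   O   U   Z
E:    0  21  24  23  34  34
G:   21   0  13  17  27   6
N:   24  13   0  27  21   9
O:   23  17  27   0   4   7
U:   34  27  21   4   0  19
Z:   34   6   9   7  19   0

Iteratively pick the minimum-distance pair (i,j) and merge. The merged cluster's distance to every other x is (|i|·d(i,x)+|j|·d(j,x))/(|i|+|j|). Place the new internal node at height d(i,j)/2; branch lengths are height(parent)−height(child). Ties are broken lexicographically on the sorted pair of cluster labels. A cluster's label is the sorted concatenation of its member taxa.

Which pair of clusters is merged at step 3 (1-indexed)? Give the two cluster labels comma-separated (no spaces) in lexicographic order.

1. join O+U (d=4) ⇒ OU; edges |O|=2, |U|=2
  updated: d(E,OU)=57/2, d(G,OU)=22, d(N,OU)=24, d(OU,Z)=13
2. join G+Z (d=6) ⇒ GZ; edges |G|=3, |Z|=3
  updated: d(E,GZ)=55/2, d(GZ,N)=11, d(GZ,OU)=35/2
3. join GZ+N (d=11) ⇒ GNZ; edges |GZ|=5/2, |N|=11/2
  updated: d(E,GNZ)=79/3, d(GNZ,OU)=59/3
4. join GNZ+OU (d=59/3) ⇒ GNOUZ; edges |GNZ|=13/3, |OU|=47/6
  updated: d(E,GNOUZ)=136/5
5. join E+GNOUZ (d=136/5) ⇒ EGNOUZ; edges |E|=68/5, |GNOUZ|=113/30
final tree: (E:68/5,(((G:3,Z:3):5/2,N:11/2):13/3,(O:2,U:2):47/6):113/30)
total length: 713/15

GZ,N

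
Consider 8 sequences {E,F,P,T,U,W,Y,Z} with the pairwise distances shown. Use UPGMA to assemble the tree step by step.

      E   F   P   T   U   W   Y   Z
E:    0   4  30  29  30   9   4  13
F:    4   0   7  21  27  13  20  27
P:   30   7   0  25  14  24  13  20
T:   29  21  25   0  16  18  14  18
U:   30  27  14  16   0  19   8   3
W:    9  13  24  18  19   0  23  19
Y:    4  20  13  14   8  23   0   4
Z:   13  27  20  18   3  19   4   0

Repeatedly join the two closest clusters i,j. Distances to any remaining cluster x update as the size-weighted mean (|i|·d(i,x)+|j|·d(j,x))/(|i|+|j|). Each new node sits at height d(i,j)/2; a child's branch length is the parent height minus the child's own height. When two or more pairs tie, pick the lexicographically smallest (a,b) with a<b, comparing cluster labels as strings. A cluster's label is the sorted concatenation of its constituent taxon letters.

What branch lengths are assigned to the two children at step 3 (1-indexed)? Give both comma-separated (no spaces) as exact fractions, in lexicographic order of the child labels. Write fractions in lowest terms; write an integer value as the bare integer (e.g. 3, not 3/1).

3/2,3

1. join U+Z (d=3) ⇒ UZ; edges |U|=3/2, |Z|=3/2
  updated: d(E,UZ)=43/2, d(F,UZ)=27, d(P,UZ)=17, d(T,UZ)=17, d(UZ,W)=19, d(UZ,Y)=6
2. join E+F (d=4) ⇒ EF; edges |E|=2, |F|=2
  updated: d(EF,P)=37/2, d(EF,T)=25, d(EF,UZ)=97/4, d(EF,W)=11, d(EF,Y)=12
3. join UZ+Y (d=6) ⇒ UYZ; edges |UZ|=3/2, |Y|=3
  updated: d(EF,UYZ)=121/6, d(P,UYZ)=47/3, d(T,UYZ)=16, d(UYZ,W)=61/3
4. join EF+W (d=11) ⇒ EFW; edges |EF|=7/2, |W|=11/2
  updated: d(EFW,P)=61/3, d(EFW,T)=68/3, d(EFW,UYZ)=182/9
5. join P+UYZ (d=47/3) ⇒ PUYZ; edges |P|=47/6, |UYZ|=29/6
  updated: d(EFW,PUYZ)=81/4, d(PUYZ,T)=73/4
6. join PUYZ+T (d=73/4) ⇒ PTUYZ; edges |PUYZ|=31/24, |T|=73/8
  updated: d(EFW,PTUYZ)=311/15
7. join EFW+PTUYZ (d=311/15) ⇒ EFPTUWYZ; edges |EFW|=73/15, |PTUYZ|=149/120
final tree: (((E:2,F:2):7/2,W:11/2):73/15,((P:47/6,((U:3/2,Z:3/2):3/2,Y:3):29/6):31/24,T:73/8):149/120)
total length: 5963/120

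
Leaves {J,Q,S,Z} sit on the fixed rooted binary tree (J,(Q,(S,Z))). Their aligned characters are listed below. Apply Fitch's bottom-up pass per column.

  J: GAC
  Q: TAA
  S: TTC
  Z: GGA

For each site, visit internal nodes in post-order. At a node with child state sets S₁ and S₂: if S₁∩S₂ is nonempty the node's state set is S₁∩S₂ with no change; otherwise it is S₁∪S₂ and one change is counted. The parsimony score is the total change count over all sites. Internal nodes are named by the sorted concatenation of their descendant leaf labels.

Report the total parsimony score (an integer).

6

site 0, node SZ: S={T} ∪ Z={G} → {G,T} (+1)
site 0, node QSZ: Q={T} ∩ SZ={G,T} → {T} (+0)
site 0, node JQSZ: J={G} ∪ QSZ={T} → {G,T} (+1)
site 1, node SZ: S={T} ∪ Z={G} → {G,T} (+1)
site 1, node QSZ: Q={A} ∪ SZ={G,T} → {A,G,T} (+1)
site 1, node JQSZ: J={A} ∩ QSZ={A,G,T} → {A} (+0)
site 2, node SZ: S={C} ∪ Z={A} → {A,C} (+1)
site 2, node QSZ: Q={A} ∩ SZ={A,C} → {A} (+0)
site 2, node JQSZ: J={C} ∪ QSZ={A} → {A,C} (+1)
per-site changes: [2, 2, 2]; total = 6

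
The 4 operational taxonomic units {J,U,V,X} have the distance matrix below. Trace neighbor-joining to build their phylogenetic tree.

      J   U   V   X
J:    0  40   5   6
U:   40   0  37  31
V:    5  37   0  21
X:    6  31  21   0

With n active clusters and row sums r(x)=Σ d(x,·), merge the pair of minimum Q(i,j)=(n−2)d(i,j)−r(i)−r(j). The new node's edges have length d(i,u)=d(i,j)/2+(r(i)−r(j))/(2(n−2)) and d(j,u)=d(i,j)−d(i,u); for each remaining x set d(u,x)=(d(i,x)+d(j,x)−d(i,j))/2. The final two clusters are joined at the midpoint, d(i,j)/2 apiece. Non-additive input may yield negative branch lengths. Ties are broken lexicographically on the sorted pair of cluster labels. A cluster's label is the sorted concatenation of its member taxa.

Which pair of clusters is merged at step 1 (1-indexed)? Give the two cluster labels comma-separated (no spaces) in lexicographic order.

iteration 1: select J,V (d=5, Q=-104); attach at lengths (-1/2, 11/2); label the merged cluster JV
  updated: d(JV,U)=36, d(JV,X)=11
iteration 2: select JV,U (d=36, Q=-78); attach at lengths (8, 28); label the merged cluster JUV
  updated: d(JUV,X)=3
iteration 3: select JUV,X (d=3); attach at lengths (3/2, 3/2); label the merged cluster JUVX
final tree: (((J:-1/2,V:11/2):8,U:28):3/2,X:3/2)
total length: 44

J,V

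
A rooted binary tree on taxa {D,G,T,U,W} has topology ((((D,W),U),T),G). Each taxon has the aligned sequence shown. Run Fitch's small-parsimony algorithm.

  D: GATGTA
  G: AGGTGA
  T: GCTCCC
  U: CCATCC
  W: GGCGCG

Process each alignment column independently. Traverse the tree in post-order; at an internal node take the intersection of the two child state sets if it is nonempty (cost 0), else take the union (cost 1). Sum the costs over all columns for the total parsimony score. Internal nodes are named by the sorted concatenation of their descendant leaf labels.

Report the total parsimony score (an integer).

site 0, node DW: D={G} ∩ W={G} → {G} (+0)
site 0, node DUW: DW={G} ∪ U={C} → {C,G} (+1)
site 0, node DTUW: DUW={C,G} ∩ T={G} → {G} (+0)
site 0, node DGTUW: DTUW={G} ∪ G={A} → {A,G} (+1)
site 1, node DW: D={A} ∪ W={G} → {A,G} (+1)
site 1, node DUW: DW={A,G} ∪ U={C} → {A,C,G} (+1)
site 1, node DTUW: DUW={A,C,G} ∩ T={C} → {C} (+0)
site 1, node DGTUW: DTUW={C} ∪ G={G} → {C,G} (+1)
site 2, node DW: D={T} ∪ W={C} → {C,T} (+1)
site 2, node DUW: DW={C,T} ∪ U={A} → {A,C,T} (+1)
site 2, node DTUW: DUW={A,C,T} ∩ T={T} → {T} (+0)
site 2, node DGTUW: DTUW={T} ∪ G={G} → {G,T} (+1)
site 3, node DW: D={G} ∩ W={G} → {G} (+0)
site 3, node DUW: DW={G} ∪ U={T} → {G,T} (+1)
site 3, node DTUW: DUW={G,T} ∪ T={C} → {C,G,T} (+1)
site 3, node DGTUW: DTUW={C,G,T} ∩ G={T} → {T} (+0)
site 4, node DW: D={T} ∪ W={C} → {C,T} (+1)
site 4, node DUW: DW={C,T} ∩ U={C} → {C} (+0)
site 4, node DTUW: DUW={C} ∩ T={C} → {C} (+0)
site 4, node DGTUW: DTUW={C} ∪ G={G} → {C,G} (+1)
site 5, node DW: D={A} ∪ W={G} → {A,G} (+1)
site 5, node DUW: DW={A,G} ∪ U={C} → {A,C,G} (+1)
site 5, node DTUW: DUW={A,C,G} ∩ T={C} → {C} (+0)
site 5, node DGTUW: DTUW={C} ∪ G={A} → {A,C} (+1)
per-site changes: [2, 3, 3, 2, 2, 3]; total = 15

15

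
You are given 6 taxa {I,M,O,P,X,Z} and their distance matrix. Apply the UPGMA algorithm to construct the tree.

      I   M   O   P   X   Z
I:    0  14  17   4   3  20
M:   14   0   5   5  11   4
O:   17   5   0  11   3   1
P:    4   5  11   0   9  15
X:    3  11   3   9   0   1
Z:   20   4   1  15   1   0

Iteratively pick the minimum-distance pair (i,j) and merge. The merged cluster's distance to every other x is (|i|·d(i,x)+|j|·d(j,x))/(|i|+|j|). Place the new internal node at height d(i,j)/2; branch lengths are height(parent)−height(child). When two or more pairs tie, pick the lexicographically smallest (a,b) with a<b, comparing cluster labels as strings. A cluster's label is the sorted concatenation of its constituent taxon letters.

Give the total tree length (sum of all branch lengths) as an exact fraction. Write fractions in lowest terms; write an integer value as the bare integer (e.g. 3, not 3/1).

223/12

1. join O+Z (d=1) ⇒ OZ; edges |O|=1/2, |Z|=1/2
  updated: d(I,OZ)=37/2, d(M,OZ)=9/2, d(OZ,P)=13, d(OZ,X)=2
2. join OZ+X (d=2) ⇒ OXZ; edges |OZ|=1/2, |X|=1
  updated: d(I,OXZ)=40/3, d(M,OXZ)=20/3, d(OXZ,P)=35/3
3. join I+P (d=4) ⇒ IP; edges |I|=2, |P|=2
  updated: d(IP,M)=19/2, d(IP,OXZ)=25/2
4. join M+OXZ (d=20/3) ⇒ MOXZ; edges |M|=10/3, |OXZ|=7/3
  updated: d(IP,MOXZ)=47/4
5. join IP+MOXZ (d=47/4) ⇒ IMOPXZ; edges |IP|=31/8, |MOXZ|=61/24
final tree: ((I:2,P:2):31/8,(M:10/3,((O:1/2,Z:1/2):1/2,X:1):7/3):61/24)
total length: 223/12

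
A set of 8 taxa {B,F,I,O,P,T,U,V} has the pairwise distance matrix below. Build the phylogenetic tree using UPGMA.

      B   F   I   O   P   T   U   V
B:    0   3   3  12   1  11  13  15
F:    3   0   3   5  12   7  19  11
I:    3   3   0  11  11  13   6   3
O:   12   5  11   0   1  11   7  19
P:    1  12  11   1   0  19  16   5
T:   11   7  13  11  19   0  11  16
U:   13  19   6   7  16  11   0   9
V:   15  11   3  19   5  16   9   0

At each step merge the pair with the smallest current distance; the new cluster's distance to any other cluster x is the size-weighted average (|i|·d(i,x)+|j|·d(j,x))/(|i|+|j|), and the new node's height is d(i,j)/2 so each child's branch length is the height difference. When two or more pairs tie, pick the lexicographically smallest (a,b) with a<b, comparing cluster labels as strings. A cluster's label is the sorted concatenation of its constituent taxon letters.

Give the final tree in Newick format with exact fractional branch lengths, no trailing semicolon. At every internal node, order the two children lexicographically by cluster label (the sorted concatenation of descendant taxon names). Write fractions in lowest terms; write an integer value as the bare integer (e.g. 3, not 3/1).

((((B:1/2,P:1/2):11/4,O:13/4):17/12,((F:3/2,I:3/2):2,V:7/2):7/6):35/24,(T:11/2,U:11/2):5/8)

iteration 1: select B,P (d=1); attach at lengths (1/2, 1/2); label the merged cluster BP
  updated: d(BP,F)=15/2, d(BP,I)=7, d(BP,O)=13/2, d(BP,T)=15, d(BP,U)=29/2, d(BP,V)=10
iteration 2: select F,I (d=3); attach at lengths (3/2, 3/2); label the merged cluster FI
  updated: d(BP,FI)=29/4, d(FI,O)=8, d(FI,T)=10, d(FI,U)=25/2, d(FI,V)=7
iteration 3: select BP,O (d=13/2); attach at lengths (11/4, 13/4); label the merged cluster BOP
  updated: d(BOP,FI)=15/2, d(BOP,T)=41/3, d(BOP,U)=12, d(BOP,V)=13
iteration 4: select FI,V (d=7); attach at lengths (2, 7/2); label the merged cluster FIV
  updated: d(BOP,FIV)=28/3, d(FIV,T)=12, d(FIV,U)=34/3
iteration 5: select BOP,FIV (d=28/3); attach at lengths (17/12, 7/6); label the merged cluster BFIOPV
  updated: d(BFIOPV,T)=77/6, d(BFIOPV,U)=35/3
iteration 6: select T,U (d=11); attach at lengths (11/2, 11/2); label the merged cluster TU
  updated: d(BFIOPV,TU)=49/4
iteration 7: select BFIOPV,TU (d=49/4); attach at lengths (35/24, 5/8); label the merged cluster BFIOPTUV
final tree: ((((B:1/2,P:1/2):11/4,O:13/4):17/12,((F:3/2,I:3/2):2,V:7/2):7/6):35/24,(T:11/2,U:11/2):5/8)
total length: 187/6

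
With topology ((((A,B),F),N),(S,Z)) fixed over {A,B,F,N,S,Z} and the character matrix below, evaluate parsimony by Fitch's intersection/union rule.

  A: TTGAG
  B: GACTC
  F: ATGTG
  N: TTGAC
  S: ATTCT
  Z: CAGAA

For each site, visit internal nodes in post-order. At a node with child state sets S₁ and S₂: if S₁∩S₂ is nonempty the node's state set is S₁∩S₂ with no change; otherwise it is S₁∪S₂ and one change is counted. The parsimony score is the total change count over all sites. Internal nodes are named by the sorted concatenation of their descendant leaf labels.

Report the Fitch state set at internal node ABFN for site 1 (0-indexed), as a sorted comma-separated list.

site 0, node AB: A={T} ∪ B={G} → {G,T} (+1)
site 0, node ABF: AB={G,T} ∪ F={A} → {A,G,T} (+1)
site 0, node ABFN: ABF={A,G,T} ∩ N={T} → {T} (+0)
site 0, node SZ: S={A} ∪ Z={C} → {A,C} (+1)
site 0, node ABFNSZ: ABFN={T} ∪ SZ={A,C} → {A,C,T} (+1)
site 1, node AB: A={T} ∪ B={A} → {A,T} (+1)
site 1, node ABF: AB={A,T} ∩ F={T} → {T} (+0)
site 1, node ABFN: ABF={T} ∩ N={T} → {T} (+0)
site 1, node SZ: S={T} ∪ Z={A} → {A,T} (+1)
site 1, node ABFNSZ: ABFN={T} ∩ SZ={A,T} → {T} (+0)
site 2, node AB: A={G} ∪ B={C} → {C,G} (+1)
site 2, node ABF: AB={C,G} ∩ F={G} → {G} (+0)
site 2, node ABFN: ABF={G} ∩ N={G} → {G} (+0)
site 2, node SZ: S={T} ∪ Z={G} → {G,T} (+1)
site 2, node ABFNSZ: ABFN={G} ∩ SZ={G,T} → {G} (+0)
site 3, node AB: A={A} ∪ B={T} → {A,T} (+1)
site 3, node ABF: AB={A,T} ∩ F={T} → {T} (+0)
site 3, node ABFN: ABF={T} ∪ N={A} → {A,T} (+1)
site 3, node SZ: S={C} ∪ Z={A} → {A,C} (+1)
site 3, node ABFNSZ: ABFN={A,T} ∩ SZ={A,C} → {A} (+0)
site 4, node AB: A={G} ∪ B={C} → {C,G} (+1)
site 4, node ABF: AB={C,G} ∩ F={G} → {G} (+0)
site 4, node ABFN: ABF={G} ∪ N={C} → {C,G} (+1)
site 4, node SZ: S={T} ∪ Z={A} → {A,T} (+1)
site 4, node ABFNSZ: ABFN={C,G} ∪ SZ={A,T} → {A,C,G,T} (+1)
per-site changes: [4, 2, 2, 3, 4]; total = 15

T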